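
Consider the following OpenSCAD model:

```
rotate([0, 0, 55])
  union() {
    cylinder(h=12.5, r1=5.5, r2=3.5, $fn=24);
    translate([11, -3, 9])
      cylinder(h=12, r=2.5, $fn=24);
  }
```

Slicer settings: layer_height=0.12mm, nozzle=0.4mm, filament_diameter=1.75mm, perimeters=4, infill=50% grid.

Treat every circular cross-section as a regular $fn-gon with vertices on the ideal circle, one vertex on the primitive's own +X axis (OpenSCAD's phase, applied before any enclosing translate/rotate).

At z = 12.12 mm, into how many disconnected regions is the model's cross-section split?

At z = 12.12 mm: the cone (r1=5.5→r2=3.5) has section circumradius 3.561 here — a regular 24-gon; the r=2.5 cylinder at (11, -3) gives a regular 24-gon of circumradius 2.5 (constant along its height); Combining (union): the 2 present regions are separate (no shared area or edge), so areas and boundary lengths simply add and each stays a separate island — 2 connected regions; (whole slice rotated 55° about Z — lengths, areas and connectivity unchanged). The result has 2 disconnected regions.

2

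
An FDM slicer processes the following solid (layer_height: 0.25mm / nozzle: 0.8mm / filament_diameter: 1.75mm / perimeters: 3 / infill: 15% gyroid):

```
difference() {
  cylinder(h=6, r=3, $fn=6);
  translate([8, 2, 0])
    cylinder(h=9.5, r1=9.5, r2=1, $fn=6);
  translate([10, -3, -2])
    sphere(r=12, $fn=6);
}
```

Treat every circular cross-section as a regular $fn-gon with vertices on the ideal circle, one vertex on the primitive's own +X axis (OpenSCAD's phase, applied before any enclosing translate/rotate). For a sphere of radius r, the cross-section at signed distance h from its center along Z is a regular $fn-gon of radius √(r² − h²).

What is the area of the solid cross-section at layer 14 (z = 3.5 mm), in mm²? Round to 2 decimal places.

16.63 mm²

At z = 3.5 mm: the cylinder: section is a regular 6-gon, circumradius r=3 (area = (6/2)·3.000²·sin(360°/6) = 23.38 mm²); the cone at (8, 2) contributes a regular 6-gon of circumradius 6.368 (interpolated between r1=9.5 and r2=1 at t=0.368) (area = (6/2)·6.368²·sin(360°/6) = 105.37 mm²); the sphere at (10, -3): section is a regular 6-gon, circumradius = √(r²−h²) = √(12²−5.5²) = 10.665 (area = (6/2)·10.665²·sin(360°/6) = 295.53 mm²); Taking the first minus the rest: starting from the r=3 cylinder (23.38 mm²), the cone at (8, 2) partially overlaps it — only the 0.47 mm² overlap (of its 105.37 mm²) is removed, clipping the outline; the r=12 sphere at (10, -3) partially overlaps it — only the 6.28 mm² overlap (of its 295.53 mm²) is removed, clipping the outline — area = 16.63 mm². Overall, the cross-section is a single solid region. Net area = 16.63 mm².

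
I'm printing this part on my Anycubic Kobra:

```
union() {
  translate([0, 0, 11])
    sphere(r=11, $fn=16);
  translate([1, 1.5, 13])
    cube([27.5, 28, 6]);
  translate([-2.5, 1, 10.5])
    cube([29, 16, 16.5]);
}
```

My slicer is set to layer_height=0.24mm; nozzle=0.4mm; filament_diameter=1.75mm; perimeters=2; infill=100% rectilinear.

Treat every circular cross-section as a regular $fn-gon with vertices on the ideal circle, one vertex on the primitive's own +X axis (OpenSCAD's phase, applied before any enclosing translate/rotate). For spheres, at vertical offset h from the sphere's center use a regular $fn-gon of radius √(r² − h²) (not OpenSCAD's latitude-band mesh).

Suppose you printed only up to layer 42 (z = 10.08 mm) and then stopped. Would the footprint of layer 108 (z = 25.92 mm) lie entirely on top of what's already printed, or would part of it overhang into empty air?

Compare the two slices. At z = 10.08: the r=11 sphere contributes a regular 16-gon of circumradius √(11²−0.92²) = 10.961 (area = (16/2)·10.961²·sin(360°/16) = 367.85 mm²); the cube at (1, 1.5) does not reach this height (z outside [13, 19]); the cube at (-2.5, 1) is absent (z outside [10.5, 27]); Merging all regions: only the r=11 sphere is present, so the union is just that shape — area = 367.85 mm². At z = 25.92: the sphere does not reach this height (|z−center|=14.920 > r=11); the cube at (1, 1.5) is not intersected at this z (z outside [13, 19]); the cube at (-2.5, 1) (footprint 29×16) is included at this height (area 464.00 mm²); Combining (union): only the 29×16 cube at (-2.5, 1) is present, so the union is just that shape — area = 464.00 mm². Checking containment: at z = 25.92 the cross-section extends beyond the z = 10.08 cross-section by about 358.62 mm².

part overhangs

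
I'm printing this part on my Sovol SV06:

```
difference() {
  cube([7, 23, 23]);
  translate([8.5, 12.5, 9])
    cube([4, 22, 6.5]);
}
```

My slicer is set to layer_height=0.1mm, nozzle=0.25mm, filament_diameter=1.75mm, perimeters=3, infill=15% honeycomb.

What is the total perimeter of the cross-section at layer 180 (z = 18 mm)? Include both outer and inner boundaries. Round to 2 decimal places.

60.00 mm

At z = 18 mm: the cube (footprint 7×23) is included at this height (perimeter 60.00 mm); the cube at (8.5, 12.5) is not intersected at this z (z outside [9, 15.5]); Taking the first minus the rest: none of the subtracted shapes is present at this height, so the 7×23 cube is unchanged — boundary = 60.00 mm. Overall, the cross-section is a single solid region. Total boundary length (outer) = 60.00 mm.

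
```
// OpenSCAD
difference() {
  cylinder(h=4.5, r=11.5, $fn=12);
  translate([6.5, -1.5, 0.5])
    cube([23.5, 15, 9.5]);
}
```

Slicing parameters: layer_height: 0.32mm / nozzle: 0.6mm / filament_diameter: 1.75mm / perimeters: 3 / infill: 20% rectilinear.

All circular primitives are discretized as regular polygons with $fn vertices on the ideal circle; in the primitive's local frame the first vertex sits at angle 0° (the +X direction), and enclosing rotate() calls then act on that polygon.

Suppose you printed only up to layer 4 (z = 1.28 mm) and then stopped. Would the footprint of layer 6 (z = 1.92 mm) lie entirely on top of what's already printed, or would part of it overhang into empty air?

entirely on top

Compare the two slices. At z = 1.28: the cylinder: section is a regular 12-gon, circumradius r=11.5 (area = (12/2)·11.500²·sin(360°/12) = 396.75 mm²); the cube at (6.5, -1.5) (footprint 23.5×15) is included at this height (area 352.50 mm²); Taking the first minus the rest: starting from the r=11.5 cylinder (396.75 mm²), the 23.5×15 cube at (6.5, -1.5) partially overlaps it — only the 37.50 mm² overlap (of its 352.50 mm²) is removed, clipping the outline — area = 359.25 mm². At z = 1.92: the r=11.5 cylinder contributes a regular 12-gon of circumradius 11.5 (area = (12/2)·11.500²·sin(360°/12) = 396.75 mm²); the cube at (6.5, -1.5) is present — its section is the full 23.5×15 rectangle (area 352.50 mm²); After the difference (first − rest): starting from the r=11.5 cylinder (396.75 mm²), the 23.5×15 cube at (6.5, -1.5) partially overlaps it — only the 37.50 mm² overlap (of its 352.50 mm²) is removed, clipping the outline — area = 359.25 mm². Checking containment: the cross-section at z = 1.92 is a subset of the cross-section at z = 1.28.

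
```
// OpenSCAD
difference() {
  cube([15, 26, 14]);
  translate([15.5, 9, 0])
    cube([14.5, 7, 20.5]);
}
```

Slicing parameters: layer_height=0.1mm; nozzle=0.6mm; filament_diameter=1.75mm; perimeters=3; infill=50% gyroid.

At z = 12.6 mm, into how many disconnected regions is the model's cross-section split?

1

At z = 12.6 mm: the 15×26 cube contributes its full rectangle; the cube at (15.5, 9) is present — its section is the full 14.5×7 rectangle; Subtracting the remaining from the first: starting from the 15×26 cube, the 14.5×7 cube at (15.5, 9) misses the remaining region (no effect) — 1 connected region. The result has 1 disconnected region.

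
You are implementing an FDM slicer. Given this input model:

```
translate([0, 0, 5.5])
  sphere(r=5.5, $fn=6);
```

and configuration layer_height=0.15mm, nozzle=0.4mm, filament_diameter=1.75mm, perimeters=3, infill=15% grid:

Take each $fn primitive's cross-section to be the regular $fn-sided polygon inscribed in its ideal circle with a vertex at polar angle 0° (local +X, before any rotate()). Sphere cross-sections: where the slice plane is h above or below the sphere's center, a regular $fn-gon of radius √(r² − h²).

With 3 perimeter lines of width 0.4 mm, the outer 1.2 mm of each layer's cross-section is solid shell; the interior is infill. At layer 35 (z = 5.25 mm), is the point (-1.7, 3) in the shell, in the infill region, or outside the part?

infill

At z = 5.25 mm: the sphere: section is a regular 6-gon, circumradius = √(r²−h²) = √(5.5²−0.25²) = 5.494. Overall, the cross-section is a single solid region. The nearest boundary edge runs (2.75, 4.76)→(-2.75, 4.76); distance from the point to it = 1.76 mm. The point is inside the cross-section and 1.76 mm from the nearest boundary — more than the 1.2 mm shell width (3 × 0.4), so it's in the infill interior.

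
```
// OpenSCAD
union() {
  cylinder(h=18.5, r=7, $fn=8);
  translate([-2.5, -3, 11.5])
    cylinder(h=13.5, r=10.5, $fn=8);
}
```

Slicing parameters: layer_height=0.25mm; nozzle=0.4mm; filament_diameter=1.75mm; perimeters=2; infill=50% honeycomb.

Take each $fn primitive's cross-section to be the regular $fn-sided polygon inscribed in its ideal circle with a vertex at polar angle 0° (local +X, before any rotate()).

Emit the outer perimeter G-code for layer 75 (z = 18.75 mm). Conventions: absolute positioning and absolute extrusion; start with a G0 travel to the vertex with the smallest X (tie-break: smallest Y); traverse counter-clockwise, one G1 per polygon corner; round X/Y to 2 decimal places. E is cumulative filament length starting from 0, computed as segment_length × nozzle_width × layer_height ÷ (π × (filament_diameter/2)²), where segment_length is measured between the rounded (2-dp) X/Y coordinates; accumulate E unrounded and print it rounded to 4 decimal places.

At z = 18.75 mm: the cylinder does not reach this height (z outside [0, 18.5]); the r=10.5 cylinder at (-2.5, -3) contributes a regular 8-gon of circumradius 10.5; Taking the union: only the r=10.5 cylinder at (-2.5, -3) is present, so the union is just that shape — 1 connected region. The outline is a single polygon with 8 vertices. Extrusion per mm of travel: 0.4 × 0.25 / (π × 0.875²) = 0.041575. Accumulating E over each segment gives final E = 2.6721.

G0 X-13.00 Y-3.00 Z18.75
G1 X-9.92 Y-10.42 E0.3340
G1 X-2.50 Y-13.50 E0.6680
G1 X4.92 Y-10.42 E1.0020
G1 X8.00 Y-3.00 E1.3360
G1 X4.92 Y4.42 E1.6700
G1 X-2.50 Y7.50 E2.0041
G1 X-9.92 Y4.42 E2.3381
G1 X-13.00 Y-3.00 E2.6721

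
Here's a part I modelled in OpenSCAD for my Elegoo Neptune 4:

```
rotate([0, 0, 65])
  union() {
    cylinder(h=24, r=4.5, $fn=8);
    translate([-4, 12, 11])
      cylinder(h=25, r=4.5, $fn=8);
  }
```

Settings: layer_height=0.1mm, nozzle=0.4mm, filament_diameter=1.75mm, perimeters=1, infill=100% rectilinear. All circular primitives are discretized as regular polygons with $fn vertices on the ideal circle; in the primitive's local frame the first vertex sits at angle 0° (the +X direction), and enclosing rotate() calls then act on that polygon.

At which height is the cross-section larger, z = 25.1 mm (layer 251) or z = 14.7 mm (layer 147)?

layer 147 (z = 14.7 mm)

Layer 251 (z = 25.1): the cylinder is not intersected at this z (z outside [0, 24]); the r=4.5 cylinder at (-4, 12) contributes a regular 8-gon of circumradius 4.5 (area = (8/2)·4.500²·sin(360°/8) = 57.28 mm²); Merging all regions: only the r=4.5 cylinder at (-4, 12) is present, so the union is just that shape — area = 57.28 mm²; (whole slice rotated 65° about Z — lengths, areas and connectivity unchanged). So its area = 57.28 mm². Layer 147 (z = 14.7): the r=4.5 cylinder gives a regular 8-gon of circumradius 4.5 (constant along its height) (area = (8/2)·4.500²·sin(360°/8) = 57.28 mm²); the cylinder at (-4, 12): section is a regular 8-gon, circumradius r=4.5 (area = (8/2)·4.500²·sin(360°/8) = 57.28 mm²); Combining (union): the 2 present regions are separate (no shared area or edge), so areas and boundary lengths simply add and each stays a separate island — area = 114.55 mm²; (whole slice rotated 65° about Z — lengths, areas and connectivity unchanged). So its area = 114.55 mm². Layer 147 is larger (114.55 vs 57.28 mm²).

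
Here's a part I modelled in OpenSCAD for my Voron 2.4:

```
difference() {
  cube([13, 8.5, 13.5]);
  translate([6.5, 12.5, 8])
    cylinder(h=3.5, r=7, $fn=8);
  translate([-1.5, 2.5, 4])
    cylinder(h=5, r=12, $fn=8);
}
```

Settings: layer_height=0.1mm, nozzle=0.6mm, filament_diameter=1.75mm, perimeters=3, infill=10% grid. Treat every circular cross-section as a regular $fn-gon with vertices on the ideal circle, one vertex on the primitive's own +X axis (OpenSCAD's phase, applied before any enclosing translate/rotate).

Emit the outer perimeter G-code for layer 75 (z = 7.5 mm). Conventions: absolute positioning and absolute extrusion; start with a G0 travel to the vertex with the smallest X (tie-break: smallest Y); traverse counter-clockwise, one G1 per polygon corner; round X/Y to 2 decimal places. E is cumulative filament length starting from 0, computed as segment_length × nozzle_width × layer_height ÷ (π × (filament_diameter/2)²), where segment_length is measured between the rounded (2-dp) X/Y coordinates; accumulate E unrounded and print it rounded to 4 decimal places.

G0 X8.01 Y8.50 Z7.50
G1 X10.50 Y2.50 E0.1620
G1 X9.46 Y0.00 E0.2296
G1 X13.00 Y0.00 E0.3179
G1 X13.00 Y8.50 E0.5299
G1 X8.01 Y8.50 E0.6544

At z = 7.5 mm: the 13×8.5 cube contributes its full rectangle; the cylinder at (6.5, 12.5) is not intersected at this z (z outside [8, 11.5]); the cylinder at (-1.5, 2.5): section is a regular 8-gon, circumradius r=12; Taking the first minus the rest: starting from the 13×8.5 cube, the r=12 cylinder at (-1.5, 2.5) partially overlaps it — only the 80.50 mm² overlap (of its 407.29 mm²) is removed, clipping the outline — 1 connected region. The outline is a single polygon with 5 vertices. Extrusion per mm of travel: 0.6 × 0.1 / (π × 0.875²) = 0.024945. Accumulating E over each segment gives final E = 0.6544.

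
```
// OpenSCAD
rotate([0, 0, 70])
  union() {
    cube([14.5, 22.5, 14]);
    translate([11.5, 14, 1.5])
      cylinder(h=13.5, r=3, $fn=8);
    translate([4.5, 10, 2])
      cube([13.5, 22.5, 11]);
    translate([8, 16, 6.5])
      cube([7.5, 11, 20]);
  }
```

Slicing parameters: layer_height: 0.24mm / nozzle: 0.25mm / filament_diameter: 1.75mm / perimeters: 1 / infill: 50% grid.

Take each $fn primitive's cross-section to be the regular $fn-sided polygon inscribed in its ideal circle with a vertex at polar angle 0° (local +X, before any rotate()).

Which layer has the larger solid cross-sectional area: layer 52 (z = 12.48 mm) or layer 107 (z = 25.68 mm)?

Layer 52 (z = 12.48): the cube is present — its section is the full 14.5×22.5 rectangle (area 326.25 mm²); the r=3 cylinder at (11.5, 14) gives a regular 8-gon of circumradius 3 (constant along its height) (area = (8/2)·3.000²·sin(360°/8) = 25.46 mm²); the cube at (4.5, 10) is present — its section is the full 13.5×22.5 rectangle (area 303.75 mm²); the cube at (8, 16) (footprint 7.5×11) is included at this height (area 82.50 mm²); Merging all regions: the regions partially overlap — summed areas 737.96 mm² minus the doubly-counted overlap 232.96 mm² gives 505.00 mm² — area = 505.00 mm²; (rotated 70° about Z; rotation is an isometry so areas/perimeters/island counts are preserved). So its area = 505.00 mm². Layer 107 (z = 25.68): the cube is absent (z outside [0, 14]); the cylinder at (11.5, 14) is absent (z outside [1.5, 15]); the cube at (4.5, 10) is not intersected at this z (z outside [2, 13]); the cube at (8, 16) (footprint 7.5×11) is included at this height (area 82.50 mm²); Merging all regions: only the 7.5×11 cube at (8, 16) is present, so the union is just that shape — area = 82.50 mm²; (rotated 70° about Z; rotation is an isometry so areas/perimeters/island counts are preserved). So its area = 82.50 mm². Layer 52 is larger (505.00 vs 82.50 mm²).

layer 52 (z = 12.48 mm)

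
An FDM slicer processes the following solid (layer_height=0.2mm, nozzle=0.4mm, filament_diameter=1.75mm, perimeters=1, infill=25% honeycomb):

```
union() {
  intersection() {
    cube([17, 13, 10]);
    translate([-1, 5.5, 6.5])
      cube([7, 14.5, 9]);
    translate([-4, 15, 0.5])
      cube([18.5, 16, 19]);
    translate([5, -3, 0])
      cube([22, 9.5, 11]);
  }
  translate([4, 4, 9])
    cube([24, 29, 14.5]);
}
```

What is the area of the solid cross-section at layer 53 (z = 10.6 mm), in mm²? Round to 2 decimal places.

At z = 10.6 mm: the cube is absent (z outside [0, 10]); the 7×14.5 cube at (-1, 5.5) contributes its full rectangle (area 101.50 mm²); the cube at (-4, 15) is present — its section is the full 18.5×16 rectangle (area 296.00 mm²); the cube at (5, -3) (footprint 22×9.5) is included at this height (area 209.00 mm²); After intersecting: at least one operand is absent at this height, so nothing remains; the cube at (4, 4) (footprint 24×29) is included at this height (area 696.00 mm²); Merging all regions: only the 24×29 cube at (4, 4) is present, so the union is just that shape — area = 696.00 mm². Overall, the cross-section is a single solid region. Net area = 696.00 mm².

696.00 mm²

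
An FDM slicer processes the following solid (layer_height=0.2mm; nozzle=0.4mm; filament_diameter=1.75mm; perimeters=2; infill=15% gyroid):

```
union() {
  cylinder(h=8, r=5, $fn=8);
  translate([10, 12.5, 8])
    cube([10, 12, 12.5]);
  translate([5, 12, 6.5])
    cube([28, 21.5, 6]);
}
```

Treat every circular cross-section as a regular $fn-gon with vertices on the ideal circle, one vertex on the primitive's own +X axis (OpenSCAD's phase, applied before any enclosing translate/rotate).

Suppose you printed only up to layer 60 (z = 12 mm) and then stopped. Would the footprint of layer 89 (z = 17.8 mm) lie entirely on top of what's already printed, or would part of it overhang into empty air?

Compare the two slices. At z = 12: the cylinder is not intersected at this z (z outside [0, 8]); the cube at (10, 12.5) is present — its section is the full 10×12 rectangle (area 120.00 mm²); the cube at (5, 12) is present — its section is the full 28×21.5 rectangle (area 602.00 mm²); Merging all regions: the 10×12 cube at (10, 12.5) lies entirely inside the 28×21.5 cube at (5, 12), so the union is just the 28×21.5 cube at (5, 12) — area = 602.00 mm². At z = 17.8: the cylinder is not intersected at this z (z outside [0, 8]); the cube at (10, 12.5) is present — its section is the full 10×12 rectangle (area 120.00 mm²); the cube at (5, 12) is not intersected at this z (z outside [6.5, 12.5]); Merging all regions: only the 10×12 cube at (10, 12.5) is present, so the union is just that shape — area = 120.00 mm². Checking containment: the cross-section at z = 17.8 is a subset of the cross-section at z = 12.

entirely on top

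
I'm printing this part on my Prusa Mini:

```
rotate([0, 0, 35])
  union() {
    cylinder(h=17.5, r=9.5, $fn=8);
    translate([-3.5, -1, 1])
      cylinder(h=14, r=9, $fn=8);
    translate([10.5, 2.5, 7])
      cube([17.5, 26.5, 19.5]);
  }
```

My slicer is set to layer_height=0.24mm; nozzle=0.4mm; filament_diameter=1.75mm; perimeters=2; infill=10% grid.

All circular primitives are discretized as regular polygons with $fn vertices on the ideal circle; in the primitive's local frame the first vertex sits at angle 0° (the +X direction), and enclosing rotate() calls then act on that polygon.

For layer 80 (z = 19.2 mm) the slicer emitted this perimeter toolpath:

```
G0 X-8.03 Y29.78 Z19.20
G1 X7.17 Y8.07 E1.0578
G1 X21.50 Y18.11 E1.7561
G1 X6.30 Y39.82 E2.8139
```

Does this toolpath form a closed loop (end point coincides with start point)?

no

Start point (G0): (-8.03, 29.78). End point (last G1): the path does not return to the start — open.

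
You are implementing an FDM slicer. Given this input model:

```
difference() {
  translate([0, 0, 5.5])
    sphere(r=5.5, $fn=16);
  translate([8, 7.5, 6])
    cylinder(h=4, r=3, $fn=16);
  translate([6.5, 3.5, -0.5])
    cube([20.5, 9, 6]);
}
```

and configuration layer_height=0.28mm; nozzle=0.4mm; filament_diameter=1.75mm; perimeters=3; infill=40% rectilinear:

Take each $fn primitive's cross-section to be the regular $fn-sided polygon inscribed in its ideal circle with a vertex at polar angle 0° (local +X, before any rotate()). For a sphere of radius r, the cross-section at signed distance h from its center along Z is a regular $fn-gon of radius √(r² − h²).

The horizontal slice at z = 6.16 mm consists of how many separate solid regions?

At z = 6.16 mm: the sphere: section is a regular 16-gon, circumradius = √(r²−h²) = √(5.5²−0.66²) = 5.460; the cylinder at (8, 7.5): section is a regular 16-gon, circumradius r=3; the cube at (6.5, 3.5) is absent (z outside [-0.5, 5.5]); After the difference (first − rest): starting from the r=5.5 sphere, the r=3 cylinder at (8, 7.5) misses the remaining region (no effect) — 1 connected region. The result has 1 disconnected region.

1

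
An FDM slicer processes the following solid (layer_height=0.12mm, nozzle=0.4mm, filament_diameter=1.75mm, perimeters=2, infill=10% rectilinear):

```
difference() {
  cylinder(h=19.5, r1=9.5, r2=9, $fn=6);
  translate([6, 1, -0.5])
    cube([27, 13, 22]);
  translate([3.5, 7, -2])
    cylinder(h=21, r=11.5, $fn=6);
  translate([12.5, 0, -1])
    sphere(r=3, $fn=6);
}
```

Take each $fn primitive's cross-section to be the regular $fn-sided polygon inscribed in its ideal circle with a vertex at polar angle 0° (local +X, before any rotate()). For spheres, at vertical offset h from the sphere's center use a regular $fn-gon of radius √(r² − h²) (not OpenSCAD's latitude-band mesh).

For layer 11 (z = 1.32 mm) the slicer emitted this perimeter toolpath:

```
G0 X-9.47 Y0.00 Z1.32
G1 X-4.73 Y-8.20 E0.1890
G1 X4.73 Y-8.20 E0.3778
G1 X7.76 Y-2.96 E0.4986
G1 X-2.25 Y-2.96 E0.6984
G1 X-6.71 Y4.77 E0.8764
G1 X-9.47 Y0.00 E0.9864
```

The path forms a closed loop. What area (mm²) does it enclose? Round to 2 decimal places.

Apply the shoelace formula to the sequence of (X, Y) vertices; enclosed area = 94.90 mm².

94.90 mm²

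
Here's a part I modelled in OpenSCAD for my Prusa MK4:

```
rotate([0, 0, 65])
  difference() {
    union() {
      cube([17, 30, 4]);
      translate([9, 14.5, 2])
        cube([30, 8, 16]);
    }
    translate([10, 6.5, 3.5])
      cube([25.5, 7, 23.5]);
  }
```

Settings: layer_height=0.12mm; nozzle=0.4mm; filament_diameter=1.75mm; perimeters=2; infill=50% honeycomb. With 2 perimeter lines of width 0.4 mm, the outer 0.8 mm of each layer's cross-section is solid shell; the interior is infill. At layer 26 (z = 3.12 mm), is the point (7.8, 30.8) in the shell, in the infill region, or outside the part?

outside

At z = 3.12 mm: the 17×30 cube contributes its full rectangle; the cube at (9, 14.5) is present — its section is the full 30×8 rectangle; Merging all regions: the regions partially overlap (shared area 64.00 mm²), so overlapping operands fuse into one piece — 1 connected region; the cube at (10, 6.5) does not reach this height (z outside [3.5, 27]); Subtracting the remaining from the first: none of the subtracted shapes is present at this height, so the result so far is unchanged — 1 connected region; (rotated 65° about Z; rotation is an isometry so areas/perimeters/island counts are preserved). Overall, the cross-section is a single solid region. Undo the 65° rotation: the query point maps to (31.211, 5.947) in the un-rotated model frame. The nearest boundary edge runs (39.00, 14.50)→(17.00, 14.50); distance from the point to it = 8.55 mm. The point is not inside any of the regions above, so it lies outside the cross-section (8.55 mm from the nearest boundary).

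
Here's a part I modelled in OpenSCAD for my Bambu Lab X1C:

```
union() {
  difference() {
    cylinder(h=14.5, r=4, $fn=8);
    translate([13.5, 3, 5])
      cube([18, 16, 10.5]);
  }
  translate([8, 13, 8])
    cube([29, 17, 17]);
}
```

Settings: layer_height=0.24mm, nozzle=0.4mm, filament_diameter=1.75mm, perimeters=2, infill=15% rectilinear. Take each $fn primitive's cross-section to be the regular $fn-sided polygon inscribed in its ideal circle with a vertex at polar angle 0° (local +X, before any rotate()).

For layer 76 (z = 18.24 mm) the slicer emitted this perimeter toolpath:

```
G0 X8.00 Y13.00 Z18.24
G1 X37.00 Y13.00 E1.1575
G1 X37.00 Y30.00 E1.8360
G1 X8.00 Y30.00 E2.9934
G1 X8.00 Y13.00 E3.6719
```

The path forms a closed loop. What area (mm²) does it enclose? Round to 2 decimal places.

493.00 mm²

Apply the shoelace formula to the sequence of (X, Y) vertices; enclosed area = 493.00 mm².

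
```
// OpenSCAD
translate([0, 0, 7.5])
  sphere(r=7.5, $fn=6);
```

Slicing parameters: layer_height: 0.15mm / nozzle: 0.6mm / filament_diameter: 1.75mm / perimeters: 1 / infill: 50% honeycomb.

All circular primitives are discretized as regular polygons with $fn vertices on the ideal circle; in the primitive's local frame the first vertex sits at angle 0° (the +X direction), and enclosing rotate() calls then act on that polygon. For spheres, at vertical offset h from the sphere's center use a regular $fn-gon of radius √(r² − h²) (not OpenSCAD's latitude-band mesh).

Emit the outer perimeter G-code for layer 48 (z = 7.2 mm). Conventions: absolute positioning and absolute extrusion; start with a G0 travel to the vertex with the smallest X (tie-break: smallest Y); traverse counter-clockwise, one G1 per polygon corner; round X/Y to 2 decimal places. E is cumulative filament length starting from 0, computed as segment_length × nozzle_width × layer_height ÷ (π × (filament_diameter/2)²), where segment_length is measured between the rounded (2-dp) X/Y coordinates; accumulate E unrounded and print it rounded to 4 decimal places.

G0 X-7.49 Y0.00 Z7.20
G1 X-3.75 Y-6.49 E0.2803
G1 X3.75 Y-6.49 E0.5609
G1 X7.49 Y0.00 E0.8412
G1 X3.75 Y6.49 E1.1215
G1 X-3.75 Y6.49 E1.4021
G1 X-7.49 Y0.00 E1.6824

At z = 7.2 mm: the sphere: section is a regular 6-gon, circumradius = √(r²−h²) = √(7.5²−0.3²) = 7.494. The outline is a single polygon with 6 vertices. Extrusion per mm of travel: 0.6 × 0.15 / (π × 0.875²) = 0.037418. Accumulating E over each segment gives final E = 1.6824.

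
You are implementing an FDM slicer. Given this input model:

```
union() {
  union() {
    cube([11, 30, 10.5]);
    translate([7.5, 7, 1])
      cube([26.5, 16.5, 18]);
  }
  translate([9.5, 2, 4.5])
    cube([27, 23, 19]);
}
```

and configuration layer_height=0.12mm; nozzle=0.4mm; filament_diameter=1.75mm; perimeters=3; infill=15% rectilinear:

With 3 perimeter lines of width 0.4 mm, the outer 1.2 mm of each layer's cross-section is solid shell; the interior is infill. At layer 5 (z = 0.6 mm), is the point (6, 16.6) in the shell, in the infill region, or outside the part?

infill

At z = 0.6 mm: the 11×30 cube contributes its full rectangle; the cube at (7.5, 7) does not reach this height (z outside [1, 19]); Combining (union): only the 11×30 cube is present, so the union is just that shape — 1 connected region; the cube at (9.5, 2) does not reach this height (z outside [4.5, 23.5]); Merging all regions: only the result so far is present, so the union is just that shape — 1 connected region. Overall, the cross-section is a single solid region. The nearest boundary edge runs (11.00, 0.00)→(11.00, 30.00); distance from the point to it = 5.00 mm. The point is inside the cross-section and 5.00 mm from the nearest boundary — more than the 1.2 mm shell width (3 × 0.4), so it's in the infill interior.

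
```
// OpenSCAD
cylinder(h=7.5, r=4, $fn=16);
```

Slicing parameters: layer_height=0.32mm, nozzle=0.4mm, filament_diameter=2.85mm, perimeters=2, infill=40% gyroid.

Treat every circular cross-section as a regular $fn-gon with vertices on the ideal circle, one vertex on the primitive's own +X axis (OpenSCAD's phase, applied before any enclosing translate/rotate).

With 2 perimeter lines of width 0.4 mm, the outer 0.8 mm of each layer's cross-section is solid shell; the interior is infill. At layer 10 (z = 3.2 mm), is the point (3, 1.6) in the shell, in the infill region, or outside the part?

At z = 3.2 mm: the r=4 cylinder contributes a regular 16-gon of circumradius 4. Overall, the cross-section is a single solid region. The nearest boundary edge runs (3.70, 1.53)→(2.83, 2.83); distance from the point to it = 0.54 mm. The point is inside the cross-section, 0.54 mm from the nearest boundary — within the 0.8 mm shell band (2 × 0.4).

shell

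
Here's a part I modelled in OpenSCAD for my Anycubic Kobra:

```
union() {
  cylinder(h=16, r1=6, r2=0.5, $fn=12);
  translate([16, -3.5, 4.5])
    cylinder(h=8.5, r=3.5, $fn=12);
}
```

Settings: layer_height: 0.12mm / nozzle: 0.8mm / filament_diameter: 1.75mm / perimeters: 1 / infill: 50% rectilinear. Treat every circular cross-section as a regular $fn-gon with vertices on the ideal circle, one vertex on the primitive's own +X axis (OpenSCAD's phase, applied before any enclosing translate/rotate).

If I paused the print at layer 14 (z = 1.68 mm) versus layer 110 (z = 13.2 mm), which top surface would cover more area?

Layer 14 (z = 1.68): the cone (r1=6→r2=0.5) has section circumradius 5.423 here — a regular 12-gon (area = (12/2)·5.423²·sin(360°/12) = 88.21 mm²); the cylinder at (16, -3.5) is absent (z outside [4.5, 13]); Taking the union: only the cone is present, so the union is just that shape — area = 88.21 mm². So its area = 88.21 mm². Layer 110 (z = 13.2): the cone contributes a regular 12-gon of circumradius 1.463 (interpolated between r1=6 and r2=0.5 at t=0.825) (area = (12/2)·1.463²·sin(360°/12) = 6.42 mm²); the cylinder at (16, -3.5) does not reach this height (z outside [4.5, 13]); Merging all regions: only the cone is present, so the union is just that shape — area = 6.42 mm². So its area = 6.42 mm². Layer 14 is larger (88.21 vs 6.42 mm²).

layer 14 (z = 1.68 mm)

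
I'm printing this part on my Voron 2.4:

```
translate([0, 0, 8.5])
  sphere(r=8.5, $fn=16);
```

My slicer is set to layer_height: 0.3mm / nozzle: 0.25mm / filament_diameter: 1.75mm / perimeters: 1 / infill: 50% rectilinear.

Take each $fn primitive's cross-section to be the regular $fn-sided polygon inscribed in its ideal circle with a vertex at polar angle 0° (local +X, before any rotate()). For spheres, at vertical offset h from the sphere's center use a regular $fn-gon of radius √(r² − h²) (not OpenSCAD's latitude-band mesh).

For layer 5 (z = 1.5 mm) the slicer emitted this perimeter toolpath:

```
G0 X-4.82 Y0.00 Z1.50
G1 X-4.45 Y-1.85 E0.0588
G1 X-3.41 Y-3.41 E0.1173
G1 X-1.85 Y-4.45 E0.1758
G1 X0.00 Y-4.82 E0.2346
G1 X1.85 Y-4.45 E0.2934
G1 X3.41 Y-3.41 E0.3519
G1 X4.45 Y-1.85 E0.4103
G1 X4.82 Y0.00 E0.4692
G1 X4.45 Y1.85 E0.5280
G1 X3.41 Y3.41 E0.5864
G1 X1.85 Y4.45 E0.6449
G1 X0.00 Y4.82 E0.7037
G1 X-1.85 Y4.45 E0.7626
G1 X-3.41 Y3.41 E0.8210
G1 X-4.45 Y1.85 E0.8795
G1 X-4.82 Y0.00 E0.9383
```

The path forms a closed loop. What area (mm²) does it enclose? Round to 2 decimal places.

71.13 mm²

Apply the shoelace formula to the sequence of (X, Y) vertices; enclosed area = 71.13 mm².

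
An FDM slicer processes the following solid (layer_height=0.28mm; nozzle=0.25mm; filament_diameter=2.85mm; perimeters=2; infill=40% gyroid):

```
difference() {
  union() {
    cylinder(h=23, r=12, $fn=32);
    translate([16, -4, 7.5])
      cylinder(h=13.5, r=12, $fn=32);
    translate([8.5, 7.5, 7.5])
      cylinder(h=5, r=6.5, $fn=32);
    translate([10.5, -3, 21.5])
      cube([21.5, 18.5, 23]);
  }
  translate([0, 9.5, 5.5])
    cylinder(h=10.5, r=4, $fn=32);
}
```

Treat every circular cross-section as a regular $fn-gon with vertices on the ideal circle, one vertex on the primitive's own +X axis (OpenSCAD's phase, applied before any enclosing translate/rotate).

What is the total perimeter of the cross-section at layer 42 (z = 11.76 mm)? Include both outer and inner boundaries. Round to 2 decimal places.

At z = 11.76 mm: the r=12 cylinder contributes a regular 32-gon of circumradius 12 (perimeter = 2·32·12.000·sin(180°/32) = 75.28 mm); the cylinder at (16, -4): section is a regular 32-gon, circumradius r=12 (perimeter = 2·32·12.000·sin(180°/32) = 75.28 mm); the r=6.5 cylinder at (8.5, 7.5) gives a regular 32-gon of circumradius 6.5 (constant along its height) (perimeter = 2·32·6.500·sin(180°/32) = 40.78 mm); the cube at (10.5, -3) does not reach this height (z outside [21.5, 44.5]); Taking the union: the regions partially overlap (shared area 171.83 mm²), so the edge portions inside another operand are dropped and the merged outline is re-measured after clipping — boundary = 113.71 mm; the r=4 cylinder at (0, 9.5) contributes a regular 32-gon of circumradius 4 (perimeter = 2·32·4.000·sin(180°/32) = 25.09 mm); Taking the first minus the rest: starting from the result so far, the r=4 cylinder at (0, 9.5) partially overlaps it — only the 42.25 mm² overlap (of its 49.94 mm²) is removed, clipping the outline — boundary = 123.32 mm. Overall, the cross-section is a single solid region. Total boundary length (outer) = 123.32 mm.

123.32 mm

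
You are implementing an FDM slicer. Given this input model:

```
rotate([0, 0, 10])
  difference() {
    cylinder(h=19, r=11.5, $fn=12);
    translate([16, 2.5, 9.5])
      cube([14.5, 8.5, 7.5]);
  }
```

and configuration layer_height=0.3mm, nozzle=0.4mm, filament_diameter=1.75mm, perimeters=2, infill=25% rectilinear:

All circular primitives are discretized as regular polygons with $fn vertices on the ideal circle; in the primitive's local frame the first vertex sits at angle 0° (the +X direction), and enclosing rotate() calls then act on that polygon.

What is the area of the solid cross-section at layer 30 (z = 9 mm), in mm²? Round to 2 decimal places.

At z = 9 mm: the r=11.5 cylinder contributes a regular 12-gon of circumradius 11.5 (area = (12/2)·11.500²·sin(360°/12) = 396.75 mm²); the cube at (16, 2.5) is absent (z outside [9.5, 17]); Subtracting the remaining from the first: none of the subtracted shapes is present at this height, so the r=11.5 cylinder is unchanged — area = 396.75 mm²; (rotated 10° about Z; rotation is an isometry so areas/perimeters/island counts are preserved). Overall, the cross-section is a single solid region. Net area = 396.75 mm².

396.75 mm²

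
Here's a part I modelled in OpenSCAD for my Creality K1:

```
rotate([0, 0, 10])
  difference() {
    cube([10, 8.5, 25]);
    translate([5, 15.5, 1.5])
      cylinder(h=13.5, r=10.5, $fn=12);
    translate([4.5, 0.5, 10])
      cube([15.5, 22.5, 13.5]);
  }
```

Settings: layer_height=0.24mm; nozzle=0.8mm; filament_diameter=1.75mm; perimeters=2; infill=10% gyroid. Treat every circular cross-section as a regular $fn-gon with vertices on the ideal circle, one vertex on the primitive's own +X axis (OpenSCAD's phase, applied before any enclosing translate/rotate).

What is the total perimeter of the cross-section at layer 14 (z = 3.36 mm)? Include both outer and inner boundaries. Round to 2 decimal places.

At z = 3.36 mm: the cube is present — its section is the full 10×8.5 rectangle (perimeter 37.00 mm); the cylinder at (5, 15.5): section is a regular 12-gon, circumradius r=10.5 (perimeter = 2·12·10.500·sin(180°/12) = 65.22 mm); the cube at (4.5, 0.5) does not reach this height (z outside [10, 23.5]); Taking the first minus the rest: starting from the 10×8.5 cube, the r=10.5 cylinder at (5, 15.5) partially overlaps it — only the 28.30 mm² overlap (of its 330.75 mm²) is removed, clipping the outline — boundary = 33.03 mm; (rotated 10° about Z; rotation is an isometry so areas/perimeters/island counts are preserved). Overall, the cross-section is a single solid region. Total boundary length (outer) = 33.03 mm.

33.03 mm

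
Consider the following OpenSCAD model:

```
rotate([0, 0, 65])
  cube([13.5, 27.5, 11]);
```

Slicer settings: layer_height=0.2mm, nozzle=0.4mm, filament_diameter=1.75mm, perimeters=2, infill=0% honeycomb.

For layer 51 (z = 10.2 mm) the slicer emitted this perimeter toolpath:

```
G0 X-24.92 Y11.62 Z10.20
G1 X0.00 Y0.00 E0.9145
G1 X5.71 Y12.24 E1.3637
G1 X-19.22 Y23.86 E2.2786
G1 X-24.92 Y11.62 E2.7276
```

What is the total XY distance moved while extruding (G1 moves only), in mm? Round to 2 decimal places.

82.01 mm

Sum the Euclidean lengths of each G1 segment: total = 82.01 mm.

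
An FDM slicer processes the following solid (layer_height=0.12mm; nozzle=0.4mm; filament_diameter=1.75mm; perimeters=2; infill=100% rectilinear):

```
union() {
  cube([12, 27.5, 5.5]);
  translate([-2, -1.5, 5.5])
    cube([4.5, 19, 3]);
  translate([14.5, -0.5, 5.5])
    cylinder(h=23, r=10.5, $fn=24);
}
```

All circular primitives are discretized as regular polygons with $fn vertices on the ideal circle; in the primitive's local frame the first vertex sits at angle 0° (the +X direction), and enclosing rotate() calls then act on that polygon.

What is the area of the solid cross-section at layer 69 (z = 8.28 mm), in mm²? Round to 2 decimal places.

At z = 8.28 mm: the cube is absent (z outside [0, 5.5]); the 4.5×19 cube at (-2, -1.5) contributes its full rectangle (area 85.50 mm²); the r=10.5 cylinder at (14.5, -0.5) gives a regular 24-gon of circumradius 10.5 (constant along its height) (area = (24/2)·10.500²·sin(360°/24) = 342.42 mm²); Combining (union): the 2 present regions are separate (no shared area or edge), so areas and boundary lengths simply add and each stays a separate island — area = 427.92 mm². Overall, the cross-section has 2 separate islands. Net area = 427.92 mm².

427.92 mm²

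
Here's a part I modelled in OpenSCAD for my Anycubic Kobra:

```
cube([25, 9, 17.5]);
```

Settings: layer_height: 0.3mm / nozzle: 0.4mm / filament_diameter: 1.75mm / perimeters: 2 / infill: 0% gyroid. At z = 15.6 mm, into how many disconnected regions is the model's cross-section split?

At z = 15.6 mm: the 25×9 cube contributes its full rectangle. The result has 1 disconnected region.

1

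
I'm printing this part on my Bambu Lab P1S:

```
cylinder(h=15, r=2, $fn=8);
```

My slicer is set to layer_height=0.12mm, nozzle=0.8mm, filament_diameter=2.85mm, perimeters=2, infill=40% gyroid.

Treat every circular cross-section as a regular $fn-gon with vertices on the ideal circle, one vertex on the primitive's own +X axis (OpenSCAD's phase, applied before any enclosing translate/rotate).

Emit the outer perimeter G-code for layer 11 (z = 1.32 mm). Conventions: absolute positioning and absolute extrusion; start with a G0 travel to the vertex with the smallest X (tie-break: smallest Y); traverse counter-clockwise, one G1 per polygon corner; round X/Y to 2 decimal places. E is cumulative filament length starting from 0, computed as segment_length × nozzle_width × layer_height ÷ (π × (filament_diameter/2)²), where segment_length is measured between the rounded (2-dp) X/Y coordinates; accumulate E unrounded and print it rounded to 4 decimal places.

At z = 1.32 mm: the r=2 cylinder contributes a regular 8-gon of circumradius 2. The outline is a single polygon with 8 vertices. Extrusion per mm of travel: 0.8 × 0.12 / (π × 1.425²) = 0.015048. Accumulating E over each segment gives final E = 0.1840.

G0 X-2.00 Y0.00 Z1.32
G1 X-1.41 Y-1.41 E0.0230
G1 X0.00 Y-2.00 E0.0460
G1 X1.41 Y-1.41 E0.0690
G1 X2.00 Y0.00 E0.0920
G1 X1.41 Y1.41 E0.1150
G1 X0.00 Y2.00 E0.1380
G1 X-1.41 Y1.41 E0.1610
G1 X-2.00 Y0.00 E0.1840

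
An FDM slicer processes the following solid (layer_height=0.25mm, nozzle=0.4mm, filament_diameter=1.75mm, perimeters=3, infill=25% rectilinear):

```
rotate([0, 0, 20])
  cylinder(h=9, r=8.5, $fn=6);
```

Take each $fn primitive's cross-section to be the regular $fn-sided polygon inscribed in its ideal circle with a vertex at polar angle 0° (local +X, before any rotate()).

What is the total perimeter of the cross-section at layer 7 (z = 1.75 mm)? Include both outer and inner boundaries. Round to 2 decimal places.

At z = 1.75 mm: the r=8.5 cylinder gives a regular 6-gon of circumradius 8.5 (constant along its height) (perimeter = 2·6·8.500·sin(180°/6) = 51.00 mm); (rotated 20° about Z; rotation is an isometry so areas/perimeters/island counts are preserved). Overall, the cross-section is a single solid region. Total boundary length (outer) = 51.00 mm.

51.00 mm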